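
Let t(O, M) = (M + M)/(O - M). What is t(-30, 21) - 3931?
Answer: -66841/17 ≈ -3931.8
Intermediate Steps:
t(O, M) = 2*M/(O - M) (t(O, M) = (2*M)/(O - M) = 2*M/(O - M))
t(-30, 21) - 3931 = -2*21/(21 - 1*(-30)) - 3931 = -2*21/(21 + 30) - 3931 = -2*21/51 - 3931 = -2*21*1/51 - 3931 = -14/17 - 3931 = -66841/17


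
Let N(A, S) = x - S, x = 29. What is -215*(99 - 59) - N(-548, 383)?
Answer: -8246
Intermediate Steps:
N(A, S) = 29 - S
-215*(99 - 59) - N(-548, 383) = -215*(99 - 59) - (29 - 1*383) = -215*40 - (29 - 383) = -8600 - 1*(-354) = -8600 + 354 = -8246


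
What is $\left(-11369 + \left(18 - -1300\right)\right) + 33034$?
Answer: $22983$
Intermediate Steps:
$\left(-11369 + \left(18 - -1300\right)\right) + 33034 = \left(-11369 + \left(18 + 1300\right)\right) + 33034 = \left(-11369 + 1318\right) + 33034 = -10051 + 33034 = 22983$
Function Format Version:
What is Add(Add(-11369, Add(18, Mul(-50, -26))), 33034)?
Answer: 22983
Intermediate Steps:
Add(Add(-11369, Add(18, Mul(-50, -26))), 33034) = Add(Add(-11369, Add(18, 1300)), 33034) = Add(Add(-11369, 1318), 33034) = Add(-10051, 33034) = 22983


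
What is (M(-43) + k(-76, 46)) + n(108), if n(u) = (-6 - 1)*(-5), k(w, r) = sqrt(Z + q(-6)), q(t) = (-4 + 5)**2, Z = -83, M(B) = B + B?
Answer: -51 + I*sqrt(82) ≈ -51.0 + 9.0554*I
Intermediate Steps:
M(B) = 2*B
q(t) = 1 (q(t) = 1**2 = 1)
k(w, r) = I*sqrt(82) (k(w, r) = sqrt(-83 + 1) = sqrt(-82) = I*sqrt(82))
n(u) = 35 (n(u) = -7*(-5) = 35)
(M(-43) + k(-76, 46)) + n(108) = (2*(-43) + I*sqrt(82)) + 35 = (-86 + I*sqrt(82)) + 35 = -51 + I*sqrt(82)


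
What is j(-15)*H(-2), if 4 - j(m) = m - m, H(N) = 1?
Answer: 4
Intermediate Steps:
j(m) = 4 (j(m) = 4 - (m - m) = 4 - 1*0 = 4 + 0 = 4)
j(-15)*H(-2) = 4*1 = 4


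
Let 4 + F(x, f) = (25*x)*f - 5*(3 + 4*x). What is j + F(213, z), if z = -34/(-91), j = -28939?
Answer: -2841788/91 ≈ -31228.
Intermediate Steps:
z = 34/91 (z = -34*(-1/91) = 34/91 ≈ 0.37363)
F(x, f) = -19 - 20*x + 25*f*x (F(x, f) = -4 + ((25*x)*f - 5*(3 + 4*x)) = -4 + (25*f*x + (-15 - 20*x)) = -4 + (-15 - 20*x + 25*f*x) = -19 - 20*x + 25*f*x)
j + F(213, z) = -28939 + (-19 - 20*213 + 25*(34/91)*213) = -28939 + (-19 - 4260 + 181050/91) = -28939 - 208339/91 = -2841788/91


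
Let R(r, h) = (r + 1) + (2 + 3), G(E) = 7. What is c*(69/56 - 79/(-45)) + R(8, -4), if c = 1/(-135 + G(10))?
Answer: 4508311/322560 ≈ 13.977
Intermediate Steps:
R(r, h) = 6 + r (R(r, h) = (1 + r) + 5 = 6 + r)
c = -1/128 (c = 1/(-135 + 7) = 1/(-128) = -1/128 ≈ -0.0078125)
c*(69/56 - 79/(-45)) + R(8, -4) = -(69/56 - 79/(-45))/128 + (6 + 8) = -(69*(1/56) - 79*(-1/45))/128 + 14 = -(69/56 + 79/45)/128 + 14 = -1/128*7529/2520 + 14 = -7529/322560 + 14 = 4508311/322560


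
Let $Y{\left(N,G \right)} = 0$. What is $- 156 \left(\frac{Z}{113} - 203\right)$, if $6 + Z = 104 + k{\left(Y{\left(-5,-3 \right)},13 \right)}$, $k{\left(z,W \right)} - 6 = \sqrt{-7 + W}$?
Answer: $\frac{3562260}{113} - \frac{156 \sqrt{6}}{113} \approx 31521.0$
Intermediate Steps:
$k{\left(z,W \right)} = 6 + \sqrt{-7 + W}$
$Z = 104 + \sqrt{6}$ ($Z = -6 + \left(104 + \left(6 + \sqrt{-7 + 13}\right)\right) = -6 + \left(104 + \left(6 + \sqrt{6}\right)\right) = -6 + \left(110 + \sqrt{6}\right) = 104 + \sqrt{6} \approx 106.45$)
$- 156 \left(\frac{Z}{113} - 203\right) = - 156 \left(\frac{104 + \sqrt{6}}{113} - 203\right) = - 156 \left(\left(104 + \sqrt{6}\right) \frac{1}{113} - 203\right) = - 156 \left(\left(\frac{104}{113} + \frac{\sqrt{6}}{113}\right) - 203\right) = - 156 \left(- \frac{22835}{113} + \frac{\sqrt{6}}{113}\right) = \frac{3562260}{113} - \frac{156 \sqrt{6}}{113}$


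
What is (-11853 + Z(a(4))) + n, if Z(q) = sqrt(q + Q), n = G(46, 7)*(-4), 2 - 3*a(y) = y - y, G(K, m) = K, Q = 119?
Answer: -12037 + sqrt(1077)/3 ≈ -12026.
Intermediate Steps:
a(y) = 2/3 (a(y) = 2/3 - (y - y)/3 = 2/3 - 1/3*0 = 2/3 + 0 = 2/3)
n = -184 (n = 46*(-4) = -184)
Z(q) = sqrt(119 + q) (Z(q) = sqrt(q + 119) = sqrt(119 + q))
(-11853 + Z(a(4))) + n = (-11853 + sqrt(119 + 2/3)) - 184 = (-11853 + sqrt(359/3)) - 184 = (-11853 + sqrt(1077)/3) - 184 = -12037 + sqrt(1077)/3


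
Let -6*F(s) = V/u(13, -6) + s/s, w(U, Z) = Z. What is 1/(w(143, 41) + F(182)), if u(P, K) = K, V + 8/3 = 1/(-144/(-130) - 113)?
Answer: 785484/32015551 ≈ 0.024534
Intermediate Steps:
V = -58379/21819 (V = -8/3 + 1/(-144/(-130) - 113) = -8/3 + 1/(-144*(-1/130) - 113) = -8/3 + 1/(72/65 - 113) = -8/3 + 1/(-7273/65) = -8/3 - 65/7273 = -58379/21819 ≈ -2.6756)
F(s) = -189293/785484 (F(s) = -(-58379/21819/(-6) + s/s)/6 = -(-58379/21819*(-⅙) + 1)/6 = -(58379/130914 + 1)/6 = -⅙*189293/130914 = -189293/785484)
1/(w(143, 41) + F(182)) = 1/(41 - 189293/785484) = 1/(32015551/785484) = 785484/32015551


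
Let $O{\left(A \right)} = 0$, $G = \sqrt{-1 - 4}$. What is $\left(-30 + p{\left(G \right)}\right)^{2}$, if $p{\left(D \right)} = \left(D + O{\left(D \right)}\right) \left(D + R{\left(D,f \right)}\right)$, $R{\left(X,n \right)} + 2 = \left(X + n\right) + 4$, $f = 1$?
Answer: $1555 - 240 i \sqrt{5} \approx 1555.0 - 536.66 i$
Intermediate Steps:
$G = i \sqrt{5}$ ($G = \sqrt{-5} = i \sqrt{5} \approx 2.2361 i$)
$R{\left(X,n \right)} = 2 + X + n$ ($R{\left(X,n \right)} = -2 + \left(\left(X + n\right) + 4\right) = -2 + \left(4 + X + n\right) = 2 + X + n$)
$p{\left(D \right)} = D \left(3 + 2 D\right)$ ($p{\left(D \right)} = \left(D + 0\right) \left(D + \left(2 + D + 1\right)\right) = D \left(D + \left(3 + D\right)\right) = D \left(3 + 2 D\right)$)
$\left(-30 + p{\left(G \right)}\right)^{2} = \left(-30 + i \sqrt{5} \left(3 + 2 i \sqrt{5}\right)\right)^{2}$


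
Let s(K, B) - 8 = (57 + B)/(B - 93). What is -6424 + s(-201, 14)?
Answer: -506935/79 ≈ -6416.9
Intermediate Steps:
s(K, B) = 8 + (57 + B)/(-93 + B) (s(K, B) = 8 + (57 + B)/(B - 93) = 8 + (57 + B)/(-93 + B))
-6424 + s(-201, 14) = -6424 + 3*(-229 + 3*14)/(-93 + 14) = -6424 + 3*(-229 + 42)/(-79) = -6424 + 3*(-1/79)*(-187) = -6424 + 561/79 = -506935/79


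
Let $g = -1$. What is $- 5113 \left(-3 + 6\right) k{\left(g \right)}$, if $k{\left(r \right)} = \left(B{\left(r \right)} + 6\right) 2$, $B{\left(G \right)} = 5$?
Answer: $-337458$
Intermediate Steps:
$k{\left(r \right)} = 22$ ($k{\left(r \right)} = \left(5 + 6\right) 2 = 11 \cdot 2 = 22$)
$- 5113 \left(-3 + 6\right) k{\left(g \right)} = - 5113 \left(-3 + 6\right) 22 = - 5113 \cdot 3 \cdot 22 = \left(-5113\right) 66 = -337458$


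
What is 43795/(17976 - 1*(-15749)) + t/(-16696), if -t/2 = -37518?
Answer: -4735231/1481770 ≈ -3.1957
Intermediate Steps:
t = 75036 (t = -2*(-37518) = 75036)
43795/(17976 - 1*(-15749)) + t/(-16696) = 43795/(17976 - 1*(-15749)) + 75036/(-16696) = 43795/(17976 + 15749) + 75036*(-1/16696) = 43795/33725 - 18759/4174 = 43795*(1/33725) - 18759/4174 = 461/355 - 18759/4174 = -4735231/1481770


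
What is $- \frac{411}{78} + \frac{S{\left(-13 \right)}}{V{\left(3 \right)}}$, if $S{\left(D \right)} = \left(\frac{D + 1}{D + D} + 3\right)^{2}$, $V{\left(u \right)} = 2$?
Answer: $\frac{122}{169} \approx 0.72189$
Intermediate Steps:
$S{\left(D \right)} = \left(3 + \frac{1 + D}{2 D}\right)^{2}$ ($S{\left(D \right)} = \left(\frac{1 + D}{2 D} + 3\right)^{2} = \left(3 + \frac{1 + D}{2 D}\right)^{2}$)
$- \frac{411}{78} + \frac{S{\left(-13 \right)}}{V{\left(3 \right)}} = - \frac{411}{78} + \frac{\frac{1}{4} \cdot \frac{1}{169} \left(1 + 7 \left(-13\right)\right)^{2}}{2} = \left(-411\right) \frac{1}{78} + \frac{1}{4} \cdot \frac{1}{169} \left(1 - 91\right)^{2} \cdot \frac{1}{2} = - \frac{137}{26} + \frac{1}{4} \cdot \frac{1}{169} \left(-90\right)^{2} \cdot \frac{1}{2} = - \frac{137}{26} + \frac{1}{4} \cdot \frac{1}{169} \cdot 8100 \cdot \frac{1}{2} = - \frac{137}{26} + \frac{2025}{169} \cdot \frac{1}{2} = - \frac{137}{26} + \frac{2025}{338} = \frac{122}{169}$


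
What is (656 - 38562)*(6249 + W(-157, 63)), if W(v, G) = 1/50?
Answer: -5921883803/25 ≈ -2.3688e+8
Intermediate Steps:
W(v, G) = 1/50
(656 - 38562)*(6249 + W(-157, 63)) = (656 - 38562)*(6249 + 1/50) = -37906*312451/50 = -5921883803/25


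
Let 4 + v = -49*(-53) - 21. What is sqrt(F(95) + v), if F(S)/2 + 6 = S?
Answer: 5*sqrt(110) ≈ 52.440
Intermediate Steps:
F(S) = -12 + 2*S
v = 2572 (v = -4 + (-49*(-53) - 21) = -4 + (2597 - 21) = -4 + 2576 = 2572)
sqrt(F(95) + v) = sqrt((-12 + 2*95) + 2572) = sqrt((-12 + 190) + 2572) = sqrt(178 + 2572) = sqrt(2750) = 5*sqrt(110)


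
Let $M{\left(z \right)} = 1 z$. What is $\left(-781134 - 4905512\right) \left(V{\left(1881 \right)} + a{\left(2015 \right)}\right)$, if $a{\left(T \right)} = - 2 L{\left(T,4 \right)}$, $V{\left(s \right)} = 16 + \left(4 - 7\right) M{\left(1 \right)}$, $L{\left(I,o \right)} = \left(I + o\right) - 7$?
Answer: $22809137106$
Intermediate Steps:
$L{\left(I,o \right)} = -7 + I + o$
$M{\left(z \right)} = z$
$V{\left(s \right)} = 13$ ($V{\left(s \right)} = 16 + \left(4 - 7\right) 1 = 16 - 3 = 13$)
$a{\left(T \right)} = 6 - 2 T$ ($a{\left(T \right)} = - 2 \left(-7 + T + 4\right) = - 2 \left(-3 + T\right) = 6 - 2 T$)
$\left(-781134 - 4905512\right) \left(V{\left(1881 \right)} + a{\left(2015 \right)}\right) = \left(-781134 - 4905512\right) \left(13 + \left(6 - 4030\right)\right) = - 5686646 \left(13 + \left(6 - 4030\right)\right) = - 5686646 \left(13 - 4024\right) = \left(-5686646\right) \left(-4011\right) = 22809137106$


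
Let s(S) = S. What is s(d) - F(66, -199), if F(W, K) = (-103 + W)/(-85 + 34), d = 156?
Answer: 7919/51 ≈ 155.27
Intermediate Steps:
F(W, K) = 103/51 - W/51 (F(W, K) = (-103 + W)/(-51) = (-103 + W)*(-1/51) = 103/51 - W/51)
s(d) - F(66, -199) = 156 - (103/51 - 1/51*66) = 156 - (103/51 - 22/17) = 156 - 1*37/51 = 156 - 37/51 = 7919/51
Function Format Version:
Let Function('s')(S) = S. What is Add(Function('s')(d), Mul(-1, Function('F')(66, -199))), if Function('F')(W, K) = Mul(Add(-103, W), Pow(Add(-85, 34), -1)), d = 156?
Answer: Rational(7919, 51) ≈ 155.27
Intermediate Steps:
Function('F')(W, K) = Add(Rational(103, 51), Mul(Rational(-1, 51), W)) (Function('F')(W, K) = Mul(Add(-103, W), Pow(-51, -1)) = Mul(Add(-103, W), Rational(-1, 51)) = Add(Rational(103, 51), Mul(Rational(-1, 51), W)))
Add(Function('s')(d), Mul(-1, Function('F')(66, -199))) = Add(156, Mul(-1, Add(Rational(103, 51), Mul(Rational(-1, 51), 66)))) = Add(156, Mul(-1, Add(Rational(103, 51), Rational(-22, 17)))) = Add(156, Mul(-1, Rational(37, 51))) = Add(156, Rational(-37, 51)) = Rational(7919, 51)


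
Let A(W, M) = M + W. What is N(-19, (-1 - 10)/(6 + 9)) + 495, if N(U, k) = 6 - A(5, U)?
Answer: 515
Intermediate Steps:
N(U, k) = 1 - U (N(U, k) = 6 - (U + 5) = 6 - (5 + U) = 6 + (-5 - U) = 1 - U)
N(-19, (-1 - 10)/(6 + 9)) + 495 = (1 - 1*(-19)) + 495 = (1 + 19) + 495 = 20 + 495 = 515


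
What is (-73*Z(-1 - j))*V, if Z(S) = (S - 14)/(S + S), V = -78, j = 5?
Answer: 9490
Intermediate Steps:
Z(S) = (-14 + S)/(2*S) (Z(S) = (-14 + S)/((2*S)) = (-14 + S)*(1/(2*S)) = (-14 + S)/(2*S))
(-73*Z(-1 - j))*V = -73*(-14 + (-1 - 1*5))/(2*(-1 - 1*5))*(-78) = -73*(-14 + (-1 - 5))/(2*(-1 - 5))*(-78) = -73*(-14 - 6)/(2*(-6))*(-78) = -73*(-1)*(-20)/(2*6)*(-78) = -73*5/3*(-78) = -365/3*(-78) = 9490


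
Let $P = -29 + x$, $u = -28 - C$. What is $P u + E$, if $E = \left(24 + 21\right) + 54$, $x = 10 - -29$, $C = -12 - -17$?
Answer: $-231$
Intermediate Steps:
$C = 5$ ($C = -12 + 17 = 5$)
$x = 39$ ($x = 10 + 29 = 39$)
$E = 99$ ($E = 45 + 54 = 99$)
$u = -33$ ($u = -28 - 5 = -33$)
$P = 10$ ($P = -29 + 39 = 10$)
$P u + E = 10 \left(-33\right) + 99 = -330 + 99 = -231$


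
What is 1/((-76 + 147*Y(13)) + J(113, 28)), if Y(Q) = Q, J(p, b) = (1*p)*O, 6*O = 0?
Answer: 1/1835 ≈ 0.00054496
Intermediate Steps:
O = 0 (O = (⅙)*0 = 0)
J(p, b) = 0 (J(p, b) = (1*p)*0 = p*0 = 0)
1/((-76 + 147*Y(13)) + J(113, 28)) = 1/((-76 + 147*13) + 0) = 1/((-76 + 1911) + 0) = 1/(1835 + 0) = 1/1835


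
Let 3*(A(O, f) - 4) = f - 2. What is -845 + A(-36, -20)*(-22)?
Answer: -2315/3 ≈ -771.67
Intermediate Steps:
A(O, f) = 10/3 + f/3 (A(O, f) = 4 + (f - 2)/3 = 4 + (-2 + f)/3 = 4 + (-2/3 + f/3) = 10/3 + f/3)
-845 + A(-36, -20)*(-22) = -845 + (10/3 + (1/3)*(-20))*(-22) = -845 + (10/3 - 20/3)*(-22) = -845 - 10/3*(-22) = -845 + 220/3 = -2315/3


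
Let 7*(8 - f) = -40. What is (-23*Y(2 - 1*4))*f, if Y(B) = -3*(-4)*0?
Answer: 0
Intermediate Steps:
Y(B) = 0 (Y(B) = 12*0 = 0)
f = 96/7 (f = 8 - ⅐*(-40) = 8 + 40/7 = 96/7 ≈ 13.714)
(-23*Y(2 - 1*4))*f = -23*0*(96/7) = 0*(96/7) = 0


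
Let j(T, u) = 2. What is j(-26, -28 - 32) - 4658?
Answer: -4656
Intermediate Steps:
j(-26, -28 - 32) - 4658 = 2 - 4658 = -4656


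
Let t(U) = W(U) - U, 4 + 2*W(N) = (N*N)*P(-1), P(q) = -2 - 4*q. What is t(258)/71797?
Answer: 66304/71797 ≈ 0.92349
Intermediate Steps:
W(N) = -2 + N**2 (W(N) = -2 + ((N*N)*(-2 - 4*(-1)))/2 = -2 + (N**2*(-2 + 4))/2 = -2 + (N**2*2)/2 = -2 + (2*N**2)/2 = -2 + N**2)
t(U) = -2 + U**2 - U (t(U) = (-2 + U**2) - U = -2 + U**2 - U)
t(258)/71797 = (-2 + 258**2 - 1*258)/71797 = (-2 + 66564 - 258)*(1/71797) = 66304*(1/71797) = 66304/71797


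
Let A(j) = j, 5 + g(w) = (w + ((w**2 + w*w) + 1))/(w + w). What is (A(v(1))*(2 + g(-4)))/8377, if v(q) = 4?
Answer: -53/16754 ≈ -0.0031634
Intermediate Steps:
g(w) = -5 + (1 + w + 2*w**2)/(2*w) (g(w) = -5 + (w + ((w**2 + w*w) + 1))/(w + w) = -5 + (w + ((w**2 + w**2) + 1))/((2*w)) = -5 + (w + (2*w**2 + 1))*(1/(2*w)) = -5 + (w + (1 + 2*w**2))*(1/(2*w)) = -5 + (1 + w + 2*w**2)*(1/(2*w)) = -5 + (1 + w + 2*w**2)/(2*w))
(A(v(1))*(2 + g(-4)))/8377 = (4*(2 + (-9/2 - 4 + (1/2)/(-4))))/8377 = (4*(2 + (-9/2 - 4 + (1/2)*(-1/4))))*(1/8377) = (4*(2 + (-9/2 - 4 - 1/8)))*(1/8377) = (4*(2 - 69/8))*(1/8377) = (4*(-53/8))*(1/8377) = -53/2*1/8377 = -53/16754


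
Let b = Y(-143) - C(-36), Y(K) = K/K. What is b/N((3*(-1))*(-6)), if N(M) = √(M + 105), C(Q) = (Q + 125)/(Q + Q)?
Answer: 161*√123/8856 ≈ 0.20162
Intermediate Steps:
Y(K) = 1
C(Q) = (125 + Q)/(2*Q) (C(Q) = (125 + Q)/((2*Q)) = (125 + Q)*(1/(2*Q)) = (125 + Q)/(2*Q))
N(M) = √(105 + M)
b = 161/72 (b = 1 - (125 - 36)/(2*(-36)) = 1 - (-1)*89/(2*36) = 1 - 1*(-89/72) = 1 + 89/72 = 161/72 ≈ 2.2361)
b/N((3*(-1))*(-6)) = 161/(72*(√(105 + (3*(-1))*(-6)))) = 161/(72*(√(105 - 3*(-6)))) = 161/(72*(√(105 + 18))) = 161/(72*(√123)) = 161*(√123/123)/72 = 161*√123/8856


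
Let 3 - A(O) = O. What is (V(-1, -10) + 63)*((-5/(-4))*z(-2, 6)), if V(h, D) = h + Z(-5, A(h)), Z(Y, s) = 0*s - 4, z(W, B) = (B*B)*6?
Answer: 15660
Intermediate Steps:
A(O) = 3 - O
z(W, B) = 6*B² (z(W, B) = B²*6 = 6*B²)
Z(Y, s) = -4 (Z(Y, s) = 0 - 4 = -4)
V(h, D) = -4 + h (V(h, D) = h - 4 = -4 + h)
(V(-1, -10) + 63)*((-5/(-4))*z(-2, 6)) = ((-4 - 1) + 63)*((-5/(-4))*(6*6²)) = (-5 + 63)*((-¼*(-5))*(6*36)) = 58*((5/4)*216) = 58*270 = 15660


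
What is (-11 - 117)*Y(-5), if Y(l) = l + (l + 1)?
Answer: 1152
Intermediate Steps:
Y(l) = 1 + 2*l (Y(l) = l + (1 + l) = 1 + 2*l)
(-11 - 117)*Y(-5) = (-11 - 117)*(1 + 2*(-5)) = -128*(1 - 10) = -128*(-9) = 1152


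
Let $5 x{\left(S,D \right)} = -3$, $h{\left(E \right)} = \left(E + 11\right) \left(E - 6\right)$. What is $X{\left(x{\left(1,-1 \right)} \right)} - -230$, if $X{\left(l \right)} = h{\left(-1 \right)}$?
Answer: $160$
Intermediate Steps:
$h{\left(E \right)} = \left(-6 + E\right) \left(11 + E\right)$ ($h{\left(E \right)} = \left(11 + E\right) \left(-6 + E\right) = \left(-6 + E\right) \left(11 + E\right)$)
$x{\left(S,D \right)} = - \frac{3}{5}$ ($x{\left(S,D \right)} = \frac{1}{5} \left(-3\right) = - \frac{3}{5}$)
$X{\left(l \right)} = -70$ ($X{\left(l \right)} = -66 + \left(-1\right)^{2} + 5 \left(-1\right) = -66 + 1 - 5 = -70$)
$X{\left(x{\left(1,-1 \right)} \right)} - -230 = -70 - -230 = -70 + 230 = 160$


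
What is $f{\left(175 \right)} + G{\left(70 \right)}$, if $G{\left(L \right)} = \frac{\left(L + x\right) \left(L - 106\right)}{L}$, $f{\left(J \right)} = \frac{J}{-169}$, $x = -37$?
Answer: $- \frac{106511}{5915} \approx -18.007$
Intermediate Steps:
$f{\left(J \right)} = - \frac{J}{169}$ ($f{\left(J \right)} = J \left(- \frac{1}{169}\right) = - \frac{J}{169}$)
$G{\left(L \right)} = \frac{\left(-106 + L\right) \left(-37 + L\right)}{L}$ ($G{\left(L \right)} = \frac{\left(L - 37\right) \left(L - 106\right)}{L} = \frac{\left(-37 + L\right) \left(-106 + L\right)}{L} = \frac{\left(-106 + L\right) \left(-37 + L\right)}{L}$)
$f{\left(175 \right)} + G{\left(70 \right)} = \left(- \frac{1}{169}\right) 175 + \left(-143 + 70 + \frac{3922}{70}\right) = - \frac{175}{169} + \left(-143 + 70 + 3922 \cdot \frac{1}{70}\right) = - \frac{175}{169} + \left(-143 + 70 + \frac{1961}{35}\right) = - \frac{175}{169} - \frac{594}{35} = - \frac{106511}{5915}$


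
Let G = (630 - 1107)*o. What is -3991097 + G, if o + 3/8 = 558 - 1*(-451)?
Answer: -35777689/8 ≈ -4.4722e+6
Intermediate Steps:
o = 8069/8 (o = -3/8 + (558 - 1*(-451)) = -3/8 + (558 + 451) = -3/8 + 1009 = 8069/8 ≈ 1008.6)
G = -3848913/8 (G = (630 - 1107)*(8069/8) = -477*8069/8 = -3848913/8 ≈ -4.8111e+5)
-3991097 + G = -3991097 - 3848913/8 = -35777689/8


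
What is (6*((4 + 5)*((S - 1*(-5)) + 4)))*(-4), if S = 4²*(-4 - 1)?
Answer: 15336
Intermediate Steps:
S = -80 (S = 16*(-5) = -80)
(6*((4 + 5)*((S - 1*(-5)) + 4)))*(-4) = (6*((4 + 5)*((-80 - 1*(-5)) + 4)))*(-4) = (6*(9*((-80 + 5) + 4)))*(-4) = (6*(9*(-75 + 4)))*(-4) = (6*(9*(-71)))*(-4) = (6*(-639))*(-4) = -3834*(-4) = 15336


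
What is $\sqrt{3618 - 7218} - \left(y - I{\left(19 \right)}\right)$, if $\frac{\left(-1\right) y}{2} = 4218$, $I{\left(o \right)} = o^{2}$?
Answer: $8797 + 60 i \approx 8797.0 + 60.0 i$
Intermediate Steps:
$y = -8436$ ($y = \left(-2\right) 4218 = -8436$)
$\sqrt{3618 - 7218} - \left(y - I{\left(19 \right)}\right) = \sqrt{3618 - 7218} - \left(-8436 - 19^{2}\right) = \sqrt{-3600} - \left(-8436 - 361\right) = 60 i - \left(-8436 - 361\right) = 60 i - -8797 = 60 i + 8797 = 8797 + 60 i$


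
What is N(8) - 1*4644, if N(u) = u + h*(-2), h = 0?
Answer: -4636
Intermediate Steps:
N(u) = u (N(u) = u + 0*(-2) = u + 0 = u)
N(8) - 1*4644 = 8 - 1*4644 = 8 - 4644 = -4636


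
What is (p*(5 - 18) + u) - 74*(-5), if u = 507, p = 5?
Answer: 812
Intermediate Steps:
(p*(5 - 18) + u) - 74*(-5) = (5*(5 - 18) + 507) - 74*(-5) = (5*(-13) + 507) + 370 = (-65 + 507) + 370 = 442 + 370 = 812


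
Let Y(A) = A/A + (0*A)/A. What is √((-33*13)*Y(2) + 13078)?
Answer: √12649 ≈ 112.47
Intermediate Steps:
Y(A) = 1 (Y(A) = 1 + 0/A = 1 + 0 = 1)
√((-33*13)*Y(2) + 13078) = √(-33*13*1 + 13078) = √(-429*1 + 13078) = √(-429 + 13078) = √12649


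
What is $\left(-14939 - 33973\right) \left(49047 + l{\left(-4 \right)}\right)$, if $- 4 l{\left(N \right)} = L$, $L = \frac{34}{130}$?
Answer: $- \frac{155933938284}{65} \approx -2.399 \cdot 10^{9}$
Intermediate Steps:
$L = \frac{17}{65}$ ($L = 34 \cdot \frac{1}{130} = \frac{17}{65} \approx 0.26154$)
$l{\left(N \right)} = - \frac{17}{260}$ ($l{\left(N \right)} = \left(- \frac{1}{4}\right) \frac{17}{65} = - \frac{17}{260}$)
$\left(-14939 - 33973\right) \left(49047 + l{\left(-4 \right)}\right) = \left(-14939 - 33973\right) \left(49047 - \frac{17}{260}\right) = \left(-48912\right) \frac{12752203}{260} = - \frac{155933938284}{65}$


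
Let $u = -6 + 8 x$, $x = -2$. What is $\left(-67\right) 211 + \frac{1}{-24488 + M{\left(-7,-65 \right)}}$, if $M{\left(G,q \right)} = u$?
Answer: $- \frac{346497871}{24510} \approx -14137.0$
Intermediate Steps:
$u = -22$ ($u = -6 + 8 \left(-2\right) = -6 - 16 = -22$)
$M{\left(G,q \right)} = -22$
$\left(-67\right) 211 + \frac{1}{-24488 + M{\left(-7,-65 \right)}} = \left(-67\right) 211 + \frac{1}{-24488 - 22} = -14137 + \frac{1}{-24510} = -14137 - \frac{1}{24510} = - \frac{346497871}{24510}$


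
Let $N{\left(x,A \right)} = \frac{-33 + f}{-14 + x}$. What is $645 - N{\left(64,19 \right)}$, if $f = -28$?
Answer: $\frac{32311}{50} \approx 646.22$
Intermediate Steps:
$N{\left(x,A \right)} = - \frac{61}{-14 + x}$ ($N{\left(x,A \right)} = \frac{-33 - 28}{-14 + x} = - \frac{61}{-14 + x}$)
$645 - N{\left(64,19 \right)} = 645 - - \frac{61}{-14 + 64} = 645 - - \frac{61}{50} = 645 + \frac{61}{50} = \frac{32311}{50}$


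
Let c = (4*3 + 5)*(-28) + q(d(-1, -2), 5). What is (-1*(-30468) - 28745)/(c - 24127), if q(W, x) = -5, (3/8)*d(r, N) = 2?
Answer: -1723/24608 ≈ -0.070018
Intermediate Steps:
d(r, N) = 16/3 (d(r, N) = (8/3)*2 = 16/3)
c = -481 (c = (4*3 + 5)*(-28) - 5 = (12 + 5)*(-28) - 5 = 17*(-28) - 5 = -476 - 5 = -481)
(-1*(-30468) - 28745)/(c - 24127) = (-1*(-30468) - 28745)/(-481 - 24127) = (30468 - 28745)/(-24608) = 1723*(-1/24608) = -1723/24608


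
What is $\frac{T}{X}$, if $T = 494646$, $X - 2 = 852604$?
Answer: $\frac{4339}{7479} \approx 0.58016$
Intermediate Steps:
$X = 852606$ ($X = 2 + 852604 = 852606$)
$\frac{T}{X} = \frac{494646}{852606} = 494646 \cdot \frac{1}{852606} = \frac{4339}{7479}$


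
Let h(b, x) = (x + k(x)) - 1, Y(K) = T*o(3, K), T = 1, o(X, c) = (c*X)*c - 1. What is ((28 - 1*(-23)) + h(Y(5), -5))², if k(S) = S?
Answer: 1600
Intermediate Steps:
o(X, c) = -1 + X*c² (o(X, c) = (X*c)*c - 1 = X*c² - 1 = -1 + X*c²)
Y(K) = -1 + 3*K² (Y(K) = 1*(-1 + 3*K²) = -1 + 3*K²)
h(b, x) = -1 + 2*x (h(b, x) = (x + x) - 1 = 2*x - 1 = -1 + 2*x)
((28 - 1*(-23)) + h(Y(5), -5))² = ((28 - 1*(-23)) + (-1 + 2*(-5)))² = ((28 + 23) + (-1 - 10))² = (51 - 11)² = 40² = 1600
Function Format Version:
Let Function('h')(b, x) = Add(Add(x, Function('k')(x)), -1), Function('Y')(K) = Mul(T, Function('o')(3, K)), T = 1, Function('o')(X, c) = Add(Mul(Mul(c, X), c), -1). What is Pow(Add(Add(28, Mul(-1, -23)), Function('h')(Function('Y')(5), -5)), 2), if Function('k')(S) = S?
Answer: 1600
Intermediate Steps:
Function('o')(X, c) = Add(-1, Mul(X, Pow(c, 2))) (Function('o')(X, c) = Add(Mul(Mul(X, c), c), -1) = Add(Mul(X, Pow(c, 2)), -1) = Add(-1, Mul(X, Pow(c, 2))))
Function('Y')(K) = Add(-1, Mul(3, Pow(K, 2))) (Function('Y')(K) = Mul(1, Add(-1, Mul(3, Pow(K, 2)))) = Add(-1, Mul(3, Pow(K, 2))))
Function('h')(b, x) = Add(-1, Mul(2, x)) (Function('h')(b, x) = Add(Add(x, x), -1) = Add(Mul(2, x), -1) = Add(-1, Mul(2, x)))
Pow(Add(Add(28, Mul(-1, -23)), Function('h')(Function('Y')(5), -5)), 2) = Pow(Add(Add(28, Mul(-1, -23)), Add(-1, Mul(2, -5))), 2) = Pow(Add(Add(28, 23), Add(-1, -10)), 2) = Pow(Add(51, -11), 2) = Pow(40, 2) = 1600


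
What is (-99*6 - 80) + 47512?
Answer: 46838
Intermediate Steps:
(-99*6 - 80) + 47512 = (-594 - 80) + 47512 = -674 + 47512 = 46838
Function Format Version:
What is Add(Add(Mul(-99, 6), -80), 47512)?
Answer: 46838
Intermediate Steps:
Add(Add(Mul(-99, 6), -80), 47512) = Add(Add(-594, -80), 47512) = Add(-674, 47512) = 46838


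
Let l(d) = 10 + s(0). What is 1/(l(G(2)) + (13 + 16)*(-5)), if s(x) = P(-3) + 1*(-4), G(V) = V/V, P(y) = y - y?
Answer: -1/139 ≈ -0.0071942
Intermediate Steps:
P(y) = 0
G(V) = 1
s(x) = -4 (s(x) = 0 + 1*(-4) = 0 - 4 = -4)
l(d) = 6 (l(d) = 10 - 4 = 6)
1/(l(G(2)) + (13 + 16)*(-5)) = 1/(6 + (13 + 16)*(-5)) = 1/(6 + 29*(-5)) = 1/(6 - 145) = 1/(-139) = -1/139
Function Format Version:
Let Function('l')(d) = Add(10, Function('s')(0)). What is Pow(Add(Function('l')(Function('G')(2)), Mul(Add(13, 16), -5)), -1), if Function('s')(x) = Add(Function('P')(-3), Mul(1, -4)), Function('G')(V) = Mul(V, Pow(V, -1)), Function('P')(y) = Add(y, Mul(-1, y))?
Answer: Rational(-1, 139) ≈ -0.0071942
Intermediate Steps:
Function('P')(y) = 0
Function('G')(V) = 1
Function('s')(x) = -4 (Function('s')(x) = Add(0, Mul(1, -4)) = Add(0, -4) = -4)
Function('l')(d) = 6 (Function('l')(d) = Add(10, -4) = 6)
Pow(Add(Function('l')(Function('G')(2)), Mul(Add(13, 16), -5)), -1) = Pow(Add(6, Mul(Add(13, 16), -5)), -1) = Pow(Add(6, Mul(29, -5)), -1) = Pow(Add(6, -145), -1) = Pow(-139, -1) = Rational(-1, 139)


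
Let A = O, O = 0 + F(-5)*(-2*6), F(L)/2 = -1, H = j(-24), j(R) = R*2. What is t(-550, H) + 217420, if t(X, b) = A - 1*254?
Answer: 217190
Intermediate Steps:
j(R) = 2*R
H = -48 (H = 2*(-24) = -48)
F(L) = -2 (F(L) = 2*(-1) = -2)
O = 24 (O = 0 - (-4)*6 = 0 - 2*(-12) = 0 + 24 = 24)
A = 24
t(X, b) = -230 (t(X, b) = 24 - 1*254 = 24 - 254 = -230)
t(-550, H) + 217420 = -230 + 217420 = 217190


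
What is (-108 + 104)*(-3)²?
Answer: -36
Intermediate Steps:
(-108 + 104)*(-3)² = -4*9 = -36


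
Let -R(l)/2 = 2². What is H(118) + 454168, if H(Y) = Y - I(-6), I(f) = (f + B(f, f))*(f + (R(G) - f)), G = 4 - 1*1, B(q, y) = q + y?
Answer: 454142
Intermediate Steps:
G = 3 (G = 4 - 1 = 3)
R(l) = -8 (R(l) = -2*2² = -2*4 = -8)
I(f) = -24*f (I(f) = (f + (f + f))*(f + (-8 - f)) = (f + 2*f)*(-8) = (3*f)*(-8) = -24*f)
H(Y) = -144 + Y (H(Y) = Y - (-24)*(-6) = Y - 1*144 = Y - 144 = -144 + Y)
H(118) + 454168 = (-144 + 118) + 454168 = -26 + 454168 = 454142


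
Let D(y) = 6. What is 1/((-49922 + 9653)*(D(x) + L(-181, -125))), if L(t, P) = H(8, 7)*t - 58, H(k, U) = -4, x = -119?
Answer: -1/27060768 ≈ -3.6954e-8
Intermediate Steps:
L(t, P) = -58 - 4*t (L(t, P) = -4*t - 58 = -58 - 4*t)
1/((-49922 + 9653)*(D(x) + L(-181, -125))) = 1/((-49922 + 9653)*(6 + (-58 - 4*(-181)))) = 1/(-40269*(6 + (-58 + 724))) = 1/(-40269*(6 + 666)) = 1/(-40269*672) = 1/(-27060768) = -1/27060768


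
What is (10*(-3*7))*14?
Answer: -2940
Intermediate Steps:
(10*(-3*7))*14 = (10*(-21))*14 = -210*14 = -2940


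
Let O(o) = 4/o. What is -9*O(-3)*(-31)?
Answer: -372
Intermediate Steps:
-9*O(-3)*(-31) = -36/(-3)*(-31) = -36*(-1)/3*(-31) = -9*(-4/3)*(-31) = 12*(-31) = -372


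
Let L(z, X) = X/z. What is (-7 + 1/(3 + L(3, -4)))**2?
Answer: 1024/25 ≈ 40.960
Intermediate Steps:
(-7 + 1/(3 + L(3, -4)))**2 = (-7 + 1/(3 - 4/3))**2 = (-7 + 1/(5/3))**2 = (-7 + 3/5)**2 = (-32/5)**2 = 1024/25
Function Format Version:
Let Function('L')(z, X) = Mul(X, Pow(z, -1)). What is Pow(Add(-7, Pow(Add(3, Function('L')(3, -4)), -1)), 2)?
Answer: Rational(1024, 25) ≈ 40.960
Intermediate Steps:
Pow(Add(-7, Pow(Add(3, Function('L')(3, -4)), -1)), 2) = Pow(Add(-7, Pow(Add(3, Mul(-4, Pow(3, -1))), -1)), 2) = Pow(Add(-7, Pow(Add(3, Mul(-4, Rational(1, 3))), -1)), 2) = Pow(Add(-7, Pow(Add(3, Rational(-4, 3)), -1)), 2) = Pow(Add(-7, Pow(Rational(5, 3), -1)), 2) = Pow(Add(-7, Rational(3, 5)), 2) = Pow(Rational(-32, 5), 2) = Rational(1024, 25)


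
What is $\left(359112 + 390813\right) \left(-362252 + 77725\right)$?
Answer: $-213373910475$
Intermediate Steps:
$\left(359112 + 390813\right) \left(-362252 + 77725\right) = 749925 \left(-284527\right) = -213373910475$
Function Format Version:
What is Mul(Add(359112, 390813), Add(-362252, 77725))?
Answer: -213373910475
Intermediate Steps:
Mul(Add(359112, 390813), Add(-362252, 77725)) = Mul(749925, -284527) = -213373910475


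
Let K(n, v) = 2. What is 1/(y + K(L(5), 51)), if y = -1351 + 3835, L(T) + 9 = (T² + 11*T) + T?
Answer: 1/2486 ≈ 0.00040225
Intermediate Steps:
L(T) = -9 + T² + 12*T (L(T) = -9 + ((T² + 11*T) + T) = -9 + (T² + 12*T) = -9 + T² + 12*T)
y = 2484
1/(y + K(L(5), 51)) = 1/(2484 + 2) = 1/2486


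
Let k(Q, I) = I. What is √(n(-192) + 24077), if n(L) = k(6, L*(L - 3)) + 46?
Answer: √61563 ≈ 248.12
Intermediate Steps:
n(L) = 46 + L*(-3 + L) (n(L) = L*(L - 3) + 46 = L*(-3 + L) + 46 = 46 + L*(-3 + L))
√(n(-192) + 24077) = √((46 - 192*(-3 - 192)) + 24077) = √((46 - 192*(-195)) + 24077) = √((46 + 37440) + 24077) = √(37486 + 24077) = √61563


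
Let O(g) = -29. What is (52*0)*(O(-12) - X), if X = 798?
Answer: 0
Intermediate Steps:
(52*0)*(O(-12) - X) = (52*0)*(-29 - 1*798) = 0*(-29 - 798) = 0*(-827) = 0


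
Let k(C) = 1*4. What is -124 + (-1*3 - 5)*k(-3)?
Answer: -156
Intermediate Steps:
k(C) = 4
-124 + (-1*3 - 5)*k(-3) = -124 + (-1*3 - 5)*4 = -124 + (-3 - 5)*4 = -124 - 8*4 = -124 - 32 = -156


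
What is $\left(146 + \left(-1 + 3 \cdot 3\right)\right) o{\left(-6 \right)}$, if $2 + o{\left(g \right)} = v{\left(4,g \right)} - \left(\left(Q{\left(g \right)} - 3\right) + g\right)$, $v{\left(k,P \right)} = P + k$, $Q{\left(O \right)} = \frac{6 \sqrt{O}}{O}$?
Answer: $770 + 154 i \sqrt{6} \approx 770.0 + 377.22 i$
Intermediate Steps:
$Q{\left(O \right)} = \frac{6}{\sqrt{O}}$
$o{\left(g \right)} = 5 - \frac{6}{\sqrt{g}}$ ($o{\left(g \right)} = -2 + \left(\left(g + 4\right) - \left(\left(\frac{6}{\sqrt{g}} - 3\right) + g\right)\right) = -2 + \left(\left(4 + g\right) - \left(\left(-3 + \frac{6}{\sqrt{g}}\right) + g\right)\right) = -2 + \left(\left(4 + g\right) - \left(-3 + g + \frac{6}{\sqrt{g}}\right)\right) = -2 + \left(7 - \frac{6}{\sqrt{g}}\right) = 5 - \frac{6}{\sqrt{g}}$)
$\left(146 + \left(-1 + 3 \cdot 3\right)\right) o{\left(-6 \right)} = \left(146 + \left(-1 + 3 \cdot 3\right)\right) \left(5 - \frac{6}{i \sqrt{6}}\right) = \left(146 + \left(-1 + 9\right)\right) \left(5 - 6 \left(- \frac{i \sqrt{6}}{6}\right)\right) = \left(146 + 8\right) \left(5 + i \sqrt{6}\right) = 154 \left(5 + i \sqrt{6}\right) = 770 + 154 i \sqrt{6}$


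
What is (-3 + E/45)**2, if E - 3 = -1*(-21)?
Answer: 1369/225 ≈ 6.0844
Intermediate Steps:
E = 24 (E = 3 - 1*(-21) = 3 + 21 = 24)
(-3 + E/45)**2 = (-3 + 24/45)**2 = (-3 + 24*(1/45))**2 = (-3 + 8/15)**2 = (-37/15)**2 = 1369/225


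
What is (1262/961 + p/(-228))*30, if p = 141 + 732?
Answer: -2756085/36518 ≈ -75.472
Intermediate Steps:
p = 873
(1262/961 + p/(-228))*30 = (1262/961 + 873/(-228))*30 = (1262*(1/961) + 873*(-1/228))*30 = (1262/961 - 291/76)*30 = -183739/73036*30 = -2756085/36518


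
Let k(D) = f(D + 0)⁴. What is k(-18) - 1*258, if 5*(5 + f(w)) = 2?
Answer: 118591/625 ≈ 189.75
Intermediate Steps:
f(w) = -23/5 (f(w) = -5 + (⅕)*2 = -5 + ⅖ = -23/5)
k(D) = 279841/625 (k(D) = (-23/5)⁴ = 279841/625)
k(-18) - 1*258 = 279841/625 - 1*258 = 279841/625 - 258 = 118591/625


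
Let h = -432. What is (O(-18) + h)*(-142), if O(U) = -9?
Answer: 62622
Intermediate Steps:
(O(-18) + h)*(-142) = (-9 - 432)*(-142) = -441*(-142) = 62622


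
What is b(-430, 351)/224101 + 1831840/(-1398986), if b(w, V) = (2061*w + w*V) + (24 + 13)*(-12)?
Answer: -931055322692/156757080793 ≈ -5.9395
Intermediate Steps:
b(w, V) = -444 + 2061*w + V*w (b(w, V) = (2061*w + V*w) + 37*(-12) = (2061*w + V*w) - 444 = -444 + 2061*w + V*w)
b(-430, 351)/224101 + 1831840/(-1398986) = (-444 + 2061*(-430) + 351*(-430))/224101 + 1831840/(-1398986) = (-444 - 886230 - 150930)*(1/224101) + 1831840*(-1/1398986) = -1037604*1/224101 - 915920/699493 = -1037604/224101 - 915920/699493 = -931055322692/156757080793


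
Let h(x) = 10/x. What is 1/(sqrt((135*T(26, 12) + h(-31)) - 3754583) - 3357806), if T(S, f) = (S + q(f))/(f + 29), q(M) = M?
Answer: -4267771426/14330353272767729 - I*sqrt(6065105710083)/14330353272767729 ≈ -2.9781e-7 - 1.7185e-10*I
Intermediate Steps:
T(S, f) = (S + f)/(29 + f) (T(S, f) = (S + f)/(f + 29) = (S + f)/(29 + f))
1/(sqrt((135*T(26, 12) + h(-31)) - 3754583) - 3357806) = 1/(sqrt((135*((26 + 12)/(29 + 12)) + 10/(-31)) - 3754583) - 3357806) = 1/(sqrt((135*(38/41) + 10*(-1/31)) - 3754583) - 3357806) = 1/(sqrt((135*((1/41)*38) - 10/31) - 3754583) - 3357806) = 1/(sqrt((135*(38/41) - 10/31) - 3754583) - 3357806) = 1/(sqrt((5130/41 - 10/31) - 3754583) - 3357806) = 1/(sqrt(158620/1271 - 3754583) - 3357806) = 1/(sqrt(-4771916373/1271) - 3357806) = 1/(I*sqrt(6065105710083)/1271 - 3357806) = 1/(-3357806 + I*sqrt(6065105710083)/1271)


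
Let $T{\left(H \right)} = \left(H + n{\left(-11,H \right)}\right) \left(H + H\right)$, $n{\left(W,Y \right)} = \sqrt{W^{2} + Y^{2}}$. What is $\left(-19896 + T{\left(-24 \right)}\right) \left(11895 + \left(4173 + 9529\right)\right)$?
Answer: $-479790168 - 1228656 \sqrt{697} \approx -5.1223 \cdot 10^{8}$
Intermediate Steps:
$T{\left(H \right)} = 2 H \left(H + \sqrt{121 + H^{2}}\right)$ ($T{\left(H \right)} = \left(H + \sqrt{\left(-11\right)^{2} + H^{2}}\right) \left(H + H\right) = \left(H + \sqrt{121 + H^{2}}\right) 2 H = 2 H \left(H + \sqrt{121 + H^{2}}\right)$)
$\left(-19896 + T{\left(-24 \right)}\right) \left(11895 + \left(4173 + 9529\right)\right) = \left(-19896 + 2 \left(-24\right) \left(-24 + \sqrt{121 + \left(-24\right)^{2}}\right)\right) \left(11895 + \left(4173 + 9529\right)\right) = \left(-19896 + 2 \left(-24\right) \left(-24 + \sqrt{121 + 576}\right)\right) \left(11895 + 13702\right) = \left(-19896 + 2 \left(-24\right) \left(-24 + \sqrt{697}\right)\right) 25597 = \left(-19896 + \left(1152 - 48 \sqrt{697}\right)\right) 25597 = \left(-18744 - 48 \sqrt{697}\right) 25597 = -479790168 - 1228656 \sqrt{697}$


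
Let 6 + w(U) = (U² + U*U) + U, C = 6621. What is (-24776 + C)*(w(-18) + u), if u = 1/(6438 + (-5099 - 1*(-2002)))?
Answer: -37849271675/3341 ≈ -1.1329e+7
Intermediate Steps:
u = 1/3341 (u = 1/(6438 + (-5099 + 2002)) = 1/(6438 - 3097) = 1/3341 ≈ 0.00029931)
w(U) = -6 + U + 2*U² (w(U) = -6 + ((U² + U*U) + U) = -6 + ((U² + U²) + U) = -6 + (2*U² + U) = -6 + (U + 2*U²) = -6 + U + 2*U²)
(-24776 + C)*(w(-18) + u) = (-24776 + 6621)*((-6 - 18 + 2*(-18)²) + 1/3341) = -18155*((-6 - 18 + 2*324) + 1/3341) = -18155*((-6 - 18 + 648) + 1/3341) = -18155*(624 + 1/3341) = -18155*2084785/3341 = -37849271675/3341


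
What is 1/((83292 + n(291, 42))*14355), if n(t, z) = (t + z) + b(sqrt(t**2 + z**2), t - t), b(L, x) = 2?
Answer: 1/1200465585 ≈ 8.3301e-10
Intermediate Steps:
n(t, z) = 2 + t + z (n(t, z) = (t + z) + 2 = 2 + t + z)
1/((83292 + n(291, 42))*14355) = 1/((83292 + (2 + 291 + 42))*14355) = (1/14355)/(83292 + 335) = (1/14355)/83627 = (1/83627)*(1/14355) = 1/1200465585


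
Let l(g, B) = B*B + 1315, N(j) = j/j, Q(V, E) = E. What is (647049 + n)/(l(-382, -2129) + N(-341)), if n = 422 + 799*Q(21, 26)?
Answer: 668245/4533957 ≈ 0.14739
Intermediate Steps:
N(j) = 1
n = 21196 (n = 422 + 799*26 = 422 + 20774 = 21196)
l(g, B) = 1315 + B² (l(g, B) = B² + 1315 = 1315 + B²)
(647049 + n)/(l(-382, -2129) + N(-341)) = (647049 + 21196)/((1315 + (-2129)²) + 1) = 668245/((1315 + 4532641) + 1) = 668245/(4533956 + 1) = 668245/4533957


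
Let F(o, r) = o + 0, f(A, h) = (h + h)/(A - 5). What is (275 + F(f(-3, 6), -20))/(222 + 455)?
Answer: 547/1354 ≈ 0.40399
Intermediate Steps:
f(A, h) = 2*h/(-5 + A) (f(A, h) = (2*h)/(-5 + A) = 2*h/(-5 + A))
F(o, r) = o
(275 + F(f(-3, 6), -20))/(222 + 455) = (275 + 2*6/(-5 - 3))/(222 + 455) = (275 + 2*6/(-8))/677 = (275 + 2*6*(-⅛))*(1/677) = (275 - 3/2)*(1/677) = (547/2)*(1/677) = 547/1354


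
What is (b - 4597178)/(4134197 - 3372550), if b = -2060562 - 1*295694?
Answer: -6953434/761647 ≈ -9.1295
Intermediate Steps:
b = -2356256 (b = -2060562 - 295694 = -2356256)
(b - 4597178)/(4134197 - 3372550) = (-2356256 - 4597178)/(4134197 - 3372550) = -6953434/761647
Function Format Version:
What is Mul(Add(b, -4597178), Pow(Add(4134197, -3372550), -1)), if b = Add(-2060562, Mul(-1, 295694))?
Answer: Rational(-6953434, 761647) ≈ -9.1295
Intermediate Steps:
b = -2356256 (b = Add(-2060562, -295694) = -2356256)
Mul(Add(b, -4597178), Pow(Add(4134197, -3372550), -1)) = Mul(Add(-2356256, -4597178), Pow(Add(4134197, -3372550), -1)) = Mul(-6953434, Pow(761647, -1)) = Mul(-6953434, Rational(1, 761647)) = Rational(-6953434, 761647)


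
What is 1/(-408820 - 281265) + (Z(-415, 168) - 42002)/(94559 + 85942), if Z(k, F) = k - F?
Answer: -9795816742/41520344195 ≈ -0.23593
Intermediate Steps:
1/(-408820 - 281265) + (Z(-415, 168) - 42002)/(94559 + 85942) = 1/(-408820 - 281265) + ((-415 - 1*168) - 42002)/(94559 + 85942) = 1/(-690085) + ((-415 - 168) - 42002)/180501 = -1/690085 + (-583 - 42002)*(1/180501) = -1/690085 - 42585*1/180501 = -1/690085 - 14195/60167 = -9795816742/41520344195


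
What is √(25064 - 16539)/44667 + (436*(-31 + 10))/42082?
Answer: -4578/21041 + 5*√341/44667 ≈ -0.21551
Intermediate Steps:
√(25064 - 16539)/44667 + (436*(-31 + 10))/42082 = √8525*(1/44667) + (436*(-21))*(1/42082) = (5*√341)*(1/44667) - 9156*1/42082 = 5*√341/44667 - 4578/21041 = -4578/21041 + 5*√341/44667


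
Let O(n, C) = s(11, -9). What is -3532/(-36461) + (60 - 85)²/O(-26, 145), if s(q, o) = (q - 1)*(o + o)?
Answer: -4430473/1312596 ≈ -3.3754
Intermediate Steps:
s(q, o) = 2*o*(-1 + q) (s(q, o) = (-1 + q)*(2*o) = 2*o*(-1 + q))
O(n, C) = -180 (O(n, C) = 2*(-9)*(-1 + 11) = 2*(-9)*10 = -180)
-3532/(-36461) + (60 - 85)²/O(-26, 145) = -3532/(-36461) + (60 - 85)²/(-180) = -3532*(-1/36461) + (-25)²*(-1/180) = 3532/36461 + 625*(-1/180) = 3532/36461 - 125/36 = -4430473/1312596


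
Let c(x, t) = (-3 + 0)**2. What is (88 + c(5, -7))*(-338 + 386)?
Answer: 4656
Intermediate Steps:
c(x, t) = 9 (c(x, t) = (-3)**2 = 9)
(88 + c(5, -7))*(-338 + 386) = (88 + 9)*(-338 + 386) = 97*48 = 4656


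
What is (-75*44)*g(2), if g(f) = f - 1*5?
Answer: 9900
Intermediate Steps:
g(f) = -5 + f (g(f) = f - 5 = -5 + f)
(-75*44)*g(2) = (-75*44)*(-5 + 2) = -3300*(-3) = 9900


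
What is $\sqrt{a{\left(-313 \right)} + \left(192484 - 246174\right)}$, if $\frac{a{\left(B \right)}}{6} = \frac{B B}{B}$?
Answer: $4 i \sqrt{3473} \approx 235.73 i$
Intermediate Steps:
$a{\left(B \right)} = 6 B$ ($a{\left(B \right)} = 6 \frac{B B}{B} = 6 \frac{B^{2}}{B} = 6 B$)
$\sqrt{a{\left(-313 \right)} + \left(192484 - 246174\right)} = \sqrt{6 \left(-313\right) + \left(192484 - 246174\right)} = \sqrt{-1878 - 53690} = \sqrt{-55568} = 4 i \sqrt{3473}$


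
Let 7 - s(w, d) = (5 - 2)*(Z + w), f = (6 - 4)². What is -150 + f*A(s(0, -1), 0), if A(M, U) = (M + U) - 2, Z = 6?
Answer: -202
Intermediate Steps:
f = 4 (f = 2² = 4)
s(w, d) = -11 - 3*w (s(w, d) = 7 - (5 - 2)*(6 + w) = 7 - 3*(6 + w) = 7 - (18 + 3*w) = 7 + (-18 - 3*w) = -11 - 3*w)
A(M, U) = -2 + M + U
-150 + f*A(s(0, -1), 0) = -150 + 4*(-2 + (-11 - 3*0) + 0) = -150 + 4*(-2 + (-11 + 0) + 0) = -150 + 4*(-2 - 11 + 0) = -150 + 4*(-13) = -150 - 52 = -202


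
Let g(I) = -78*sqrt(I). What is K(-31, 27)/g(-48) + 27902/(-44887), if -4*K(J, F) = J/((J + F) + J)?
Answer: -27902/44887 - 31*I*sqrt(3)/131040 ≈ -0.6216 - 0.00040975*I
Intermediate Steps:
K(J, F) = -J/(4*(F + 2*J)) (K(J, F) = -J/(4*((J + F) + J)) = -J/(4*((F + J) + J)) = -J/(4*(F + 2*J)))
K(-31, 27)/g(-48) + 27902/(-44887) = (-1*(-31)/(4*27 + 8*(-31)))/((-312*I*sqrt(3))) + 27902/(-44887) = (-1*(-31)/(108 - 248))/((-312*I*sqrt(3))) + 27902*(-1/44887) = (-1*(-31)/(-140))/((-312*I*sqrt(3))) - 27902/44887 = (-1*(-31)*(-1/140))*(I*sqrt(3)/936) - 27902/44887 = -31*I*sqrt(3)/131040 - 27902/44887 = -27902/44887 - 31*I*sqrt(3)/131040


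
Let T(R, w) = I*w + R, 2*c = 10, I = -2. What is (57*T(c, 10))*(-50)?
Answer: 42750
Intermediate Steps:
c = 5 (c = (1/2)*10 = 5)
T(R, w) = R - 2*w (T(R, w) = -2*w + R = R - 2*w)
(57*T(c, 10))*(-50) = (57*(5 - 2*10))*(-50) = (57*(5 - 20))*(-50) = (57*(-15))*(-50) = -855*(-50) = 42750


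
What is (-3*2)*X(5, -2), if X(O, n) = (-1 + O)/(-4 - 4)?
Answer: 3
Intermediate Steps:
X(O, n) = ⅛ - O/8 (X(O, n) = (-1 + O)/(-8) = (-1 + O)*(-⅛) = ⅛ - O/8)
(-3*2)*X(5, -2) = (-3*2)*(⅛ - ⅛*5) = -6*(⅛ - 5/8) = -6*(-½) = 3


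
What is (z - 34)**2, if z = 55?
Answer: 441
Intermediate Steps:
(z - 34)**2 = (55 - 34)**2 = 21**2 = 441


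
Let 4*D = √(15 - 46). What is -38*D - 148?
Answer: -148 - 19*I*√31/2 ≈ -148.0 - 52.894*I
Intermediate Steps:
D = I*√31/4 (D = √(15 - 46)/4 = √(-31)/4 = (I*√31)/4 = I*√31/4 ≈ 1.3919*I)
-38*D - 148 = -19*I*√31/2 - 148 = -148 - 19*I*√31/2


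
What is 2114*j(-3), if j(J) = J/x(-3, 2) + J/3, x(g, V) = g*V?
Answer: -1057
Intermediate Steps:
x(g, V) = V*g
j(J) = J/6 (j(J) = J/((2*(-3))) + J/3 = J/(-6) + J*(⅓) = J*(-⅙) + J/3 = -J/6 + J/3 = J/6)
2114*j(-3) = 2114*((⅙)*(-3)) = 2114*(-½) = -1057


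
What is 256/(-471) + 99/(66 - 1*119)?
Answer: -60197/24963 ≈ -2.4114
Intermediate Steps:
256/(-471) + 99/(66 - 1*119) = 256*(-1/471) + 99/(66 - 119) = -256/471 + 99/(-53) = -256/471 + 99*(-1/53) = -256/471 - 99/53 = -60197/24963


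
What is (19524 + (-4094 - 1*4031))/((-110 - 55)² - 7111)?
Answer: 11399/20114 ≈ 0.56672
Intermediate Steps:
(19524 + (-4094 - 1*4031))/((-110 - 55)² - 7111) = (19524 + (-4094 - 4031))/((-165)² - 7111) = (19524 - 8125)/(27225 - 7111) = 11399/20114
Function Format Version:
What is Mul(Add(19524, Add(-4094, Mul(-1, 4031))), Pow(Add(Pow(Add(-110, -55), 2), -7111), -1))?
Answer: Rational(11399, 20114) ≈ 0.56672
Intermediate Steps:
Mul(Add(19524, Add(-4094, Mul(-1, 4031))), Pow(Add(Pow(Add(-110, -55), 2), -7111), -1)) = Mul(Add(19524, Add(-4094, -4031)), Pow(Add(Pow(-165, 2), -7111), -1)) = Mul(Add(19524, -8125), Pow(Add(27225, -7111), -1)) = Mul(11399, Pow(20114, -1)) = Mul(11399, Rational(1, 20114)) = Rational(11399, 20114)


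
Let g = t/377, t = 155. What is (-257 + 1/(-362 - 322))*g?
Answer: -27247295/257868 ≈ -105.66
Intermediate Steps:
g = 155/377 ≈ 0.41114
(-257 + 1/(-362 - 322))*g = (-257 + 1/(-362 - 322))*(155/377) = (-257 + 1/(-684))*(155/377) = (-257 - 1/684)*(155/377) = -175789/684*155/377 = -27247295/257868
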